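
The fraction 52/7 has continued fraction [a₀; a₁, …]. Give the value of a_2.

Run the Euclidean algorithm, recording each quotient:
52 ÷ 7 → quotient 7, remainder 3
7 ÷ 3 → quotient 2, remainder 1
3 ÷ 1 → quotient 3, remainder 0

3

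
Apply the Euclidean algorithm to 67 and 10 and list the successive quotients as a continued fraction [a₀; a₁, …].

[6; 1, 2, 3]

67 ÷ 10 → quotient 6, remainder 7
10 ÷ 7 → quotient 1, remainder 3
7 ÷ 3 → quotient 2, remainder 1
3 ÷ 1 → quotient 3, remainder 0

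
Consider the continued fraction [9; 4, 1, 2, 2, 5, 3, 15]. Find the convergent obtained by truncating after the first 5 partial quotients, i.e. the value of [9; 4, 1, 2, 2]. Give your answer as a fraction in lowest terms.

Collapse the nested fraction from the inside out:
Start with 2.
2 + 1/(2/1) = 2 + 1/2 = 5/2
1 + 1/(5/2) = 1 + 2/5 = 7/5
4 + 1/(7/5) = 4 + 5/7 = 33/7
9 + 1/(33/7) = 9 + 7/33 = 304/33

304/33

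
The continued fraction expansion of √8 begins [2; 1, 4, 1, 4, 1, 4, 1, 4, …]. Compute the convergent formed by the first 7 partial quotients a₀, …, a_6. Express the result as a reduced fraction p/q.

Start with 4.
1 + 1/(4/1) = 1 + 1/4 = 5/4
4 + 1/(5/4) = 4 + 4/5 = 24/5
1 + 1/(24/5) = 1 + 5/24 = 29/24
4 + 1/(29/24) = 4 + 24/29 = 140/29
1 + 1/(140/29) = 1 + 29/140 = 169/140
2 + 1/(169/140) = 2 + 140/169 = 478/169

478/169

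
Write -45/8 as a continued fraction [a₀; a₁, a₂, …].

[-6; 2, 1, 2]

-45 ÷ 8 → quotient -6, remainder 3
8 ÷ 3 → quotient 2, remainder 2
3 ÷ 2 → quotient 1, remainder 1
2 ÷ 1 → quotient 2, remainder 0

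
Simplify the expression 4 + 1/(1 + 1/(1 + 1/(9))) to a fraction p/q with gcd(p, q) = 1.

86/19

a_0 = 4: 4/1
a_1 = 1: 5/1
a_2 = 1: 9/2
a_3 = 9: 86/19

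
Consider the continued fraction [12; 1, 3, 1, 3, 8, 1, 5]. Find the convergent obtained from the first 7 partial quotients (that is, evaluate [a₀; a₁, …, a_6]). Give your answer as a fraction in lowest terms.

Use the convergent recurrence hₖ = aₖ·hₖ₋₁ + hₖ₋₂ (and likewise for the denominators kₖ):
a_0 = 12: 12/1
a_1 = 1: 13/1
a_2 = 3: 51/4
a_3 = 1: 64/5
a_4 = 3: 243/19
a_5 = 8: 2008/157
a_6 = 1: 2251/176

2251/176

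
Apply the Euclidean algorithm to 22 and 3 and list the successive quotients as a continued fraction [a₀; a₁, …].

Run the Euclidean algorithm, recording each quotient:
⌊22/3⌋ = 7, remainder 1
⌊3/1⌋ = 3, remainder 0

[7; 3]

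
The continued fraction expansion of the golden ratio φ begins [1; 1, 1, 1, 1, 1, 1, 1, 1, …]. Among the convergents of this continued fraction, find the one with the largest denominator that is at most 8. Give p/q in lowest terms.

a_0 = 1: 1/1  (≤ bound)
a_1 = 1: 2/1  (≤ bound)
a_2 = 1: 3/2  (≤ bound)
a_3 = 1: 5/3  (≤ bound)
a_4 = 1: 8/5  (≤ bound)
a_5 = 1: 13/8  (≤ bound)
a_6 = 1: 21/13  (> 8, stop)

13/8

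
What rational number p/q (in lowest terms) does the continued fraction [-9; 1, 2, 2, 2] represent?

Build up convergents one term at a time:
a_0 = -9: -9/1
a_1 = 1: -8/1
a_2 = 2: -25/3
a_3 = 2: -58/7
a_4 = 2: -141/17

-141/17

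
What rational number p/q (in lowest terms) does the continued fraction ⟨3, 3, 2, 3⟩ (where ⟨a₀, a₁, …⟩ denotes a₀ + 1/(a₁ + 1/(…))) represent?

79/24

a_0 = 3: 3/1
a_1 = 3: 10/3
a_2 = 2: 23/7
a_3 = 3: 79/24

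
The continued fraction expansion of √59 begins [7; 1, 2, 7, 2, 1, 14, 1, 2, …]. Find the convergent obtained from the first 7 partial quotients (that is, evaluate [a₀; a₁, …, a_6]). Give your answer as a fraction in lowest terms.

7781/1013

Starting at the tail and folding back:
Start with 14.
1 + 1/(14/1) = 1 + 1/14 = 15/14
2 + 1/(15/14) = 2 + 14/15 = 44/15
7 + 1/(44/15) = 7 + 15/44 = 323/44
2 + 1/(323/44) = 2 + 44/323 = 690/323
1 + 1/(690/323) = 1 + 323/690 = 1013/690
7 + 1/(1013/690) = 7 + 690/1013 = 7781/1013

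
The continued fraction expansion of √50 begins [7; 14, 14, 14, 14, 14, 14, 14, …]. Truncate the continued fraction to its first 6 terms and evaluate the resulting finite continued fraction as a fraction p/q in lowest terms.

Compute successive convergents:
a_0 = 7: 7/1
a_1 = 14: 99/14
a_2 = 14: 1393/197
a_3 = 14: 19601/2772
a_4 = 14: 275807/39005
a_5 = 14: 3880899/548842

3880899/548842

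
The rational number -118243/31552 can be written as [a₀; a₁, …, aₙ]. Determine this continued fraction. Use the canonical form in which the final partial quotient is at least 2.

-118243 = -4·31552 + 7965, so a_0 = -4
31552 = 3·7965 + 7657, so a_1 = 3
7965 = 1·7657 + 308, so a_2 = 1
7657 = 24·308 + 265, so a_3 = 24
308 = 1·265 + 43, so a_4 = 1
265 = 6·43 + 7, so a_5 = 6
43 = 6·7 + 1, so a_6 = 6
7 = 7·1 + 0, so a_7 = 7

[-4; 3, 1, 24, 1, 6, 6, 7]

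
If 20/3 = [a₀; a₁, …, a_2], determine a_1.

1

20 = 6·3 + 2, so a_0 = 6
3 = 1·2 + 1, so a_1 = 1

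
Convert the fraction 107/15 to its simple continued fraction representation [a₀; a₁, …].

[7; 7, 2]

Run the Euclidean algorithm, recording each quotient:
107 = 7·15 + 2, so a_0 = 7
15 = 7·2 + 1, so a_1 = 7
2 = 2·1 + 0, so a_2 = 2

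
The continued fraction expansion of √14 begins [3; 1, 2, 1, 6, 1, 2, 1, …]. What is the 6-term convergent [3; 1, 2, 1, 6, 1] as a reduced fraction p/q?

116/31

Start with 1.
6 + 1/(1/1) = 6 + 1/1 = 7/1
1 + 1/(7/1) = 1 + 1/7 = 8/7
2 + 1/(8/7) = 2 + 7/8 = 23/8
1 + 1/(23/8) = 1 + 8/23 = 31/23
3 + 1/(31/23) = 3 + 23/31 = 116/31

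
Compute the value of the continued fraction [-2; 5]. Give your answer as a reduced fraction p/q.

-9/5

Start with 5.
-2 + 1/(5/1) = -2 + 1/5 = -9/5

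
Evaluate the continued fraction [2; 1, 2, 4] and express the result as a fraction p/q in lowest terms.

Start with 4.
2 + 1/(4/1) = 2 + 1/4 = 9/4
1 + 1/(9/4) = 1 + 4/9 = 13/9
2 + 1/(13/9) = 2 + 9/13 = 35/13

35/13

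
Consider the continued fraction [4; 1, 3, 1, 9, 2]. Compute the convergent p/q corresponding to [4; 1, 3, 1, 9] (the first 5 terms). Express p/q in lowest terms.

Work from the innermost term outward:
Start with 9.
1 + 1/(9/1) = 1 + 1/9 = 10/9
3 + 1/(10/9) = 3 + 9/10 = 39/10
1 + 1/(39/10) = 1 + 10/39 = 49/39
4 + 1/(49/39) = 4 + 39/49 = 235/49

235/49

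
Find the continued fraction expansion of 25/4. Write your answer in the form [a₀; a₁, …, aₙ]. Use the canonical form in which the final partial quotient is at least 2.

[6; 4]

Repeatedly divide and take the remainder:
⌊25/4⌋ = 6, remainder 1
⌊4/1⌋ = 4, remainder 0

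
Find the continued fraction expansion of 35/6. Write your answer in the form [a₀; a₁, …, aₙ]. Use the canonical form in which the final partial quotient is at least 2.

⌊35/6⌋ = 5, remainder 5
⌊6/5⌋ = 1, remainder 1
⌊5/1⌋ = 5, remainder 0

[5; 1, 5]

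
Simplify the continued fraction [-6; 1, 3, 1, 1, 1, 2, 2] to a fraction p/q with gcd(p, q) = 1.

-459/88

a_0 = -6: -6/1
a_1 = 1: -5/1
a_2 = 3: -21/4
a_3 = 1: -26/5
a_4 = 1: -47/9
a_5 = 1: -73/14
a_6 = 2: -193/37
a_7 = 2: -459/88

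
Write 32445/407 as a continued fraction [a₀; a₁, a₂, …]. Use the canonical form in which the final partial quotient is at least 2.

[79; 1, 2, 1, 1, 5, 1, 8]

Run the Euclidean algorithm, recording each quotient:
⌊32445/407⌋ = 79, remainder 292
⌊407/292⌋ = 1, remainder 115
⌊292/115⌋ = 2, remainder 62
⌊115/62⌋ = 1, remainder 53
⌊62/53⌋ = 1, remainder 9
⌊53/9⌋ = 5, remainder 8
⌊9/8⌋ = 1, remainder 1
⌊8/1⌋ = 8, remainder 0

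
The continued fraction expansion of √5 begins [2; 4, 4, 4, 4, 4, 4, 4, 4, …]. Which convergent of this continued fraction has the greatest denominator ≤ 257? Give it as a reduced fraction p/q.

161/72

a_0 = 2: 2/1  (≤ bound)
a_1 = 4: 9/4  (≤ bound)
a_2 = 4: 38/17  (≤ bound)
a_3 = 4: 161/72  (≤ bound)
a_4 = 4: 682/305  (> 257, stop)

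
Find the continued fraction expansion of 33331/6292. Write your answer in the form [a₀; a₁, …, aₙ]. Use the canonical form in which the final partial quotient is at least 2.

Apply division with remainder until the remainder is 0:
33331 ÷ 6292 → quotient 5, remainder 1871
6292 ÷ 1871 → quotient 3, remainder 679
1871 ÷ 679 → quotient 2, remainder 513
679 ÷ 513 → quotient 1, remainder 166
513 ÷ 166 → quotient 3, remainder 15
166 ÷ 15 → quotient 11, remainder 1
15 ÷ 1 → quotient 15, remainder 0

[5; 3, 2, 1, 3, 11, 15]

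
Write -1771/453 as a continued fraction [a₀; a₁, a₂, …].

[-4; 11, 20, 2]

Apply division with remainder until the remainder is 0:
-1771 ÷ 453 → quotient -4, remainder 41
453 ÷ 41 → quotient 11, remainder 2
41 ÷ 2 → quotient 20, remainder 1
2 ÷ 1 → quotient 2, remainder 0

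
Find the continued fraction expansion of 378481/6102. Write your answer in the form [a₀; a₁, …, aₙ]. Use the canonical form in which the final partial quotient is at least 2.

[62; 38, 1, 6, 2, 10]

⌊378481/6102⌋ = 62, remainder 157
⌊6102/157⌋ = 38, remainder 136
⌊157/136⌋ = 1, remainder 21
⌊136/21⌋ = 6, remainder 10
⌊21/10⌋ = 2, remainder 1
⌊10/1⌋ = 10, remainder 0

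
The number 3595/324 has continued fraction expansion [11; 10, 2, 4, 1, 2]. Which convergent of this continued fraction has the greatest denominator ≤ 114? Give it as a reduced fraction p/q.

1043/94

List convergents until the denominator exceeds the bound:
a_0 = 11: 11/1  (≤ bound)
a_1 = 10: 111/10  (≤ bound)
a_2 = 2: 233/21  (≤ bound)
a_3 = 4: 1043/94  (≤ bound)
a_4 = 1: 1276/115  (> 114, stop)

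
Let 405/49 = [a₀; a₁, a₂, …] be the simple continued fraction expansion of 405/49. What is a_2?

1

Repeatedly divide and take the remainder:
⌊405/49⌋ = 8, remainder 13
⌊49/13⌋ = 3, remainder 10
⌊13/10⌋ = 1, remainder 3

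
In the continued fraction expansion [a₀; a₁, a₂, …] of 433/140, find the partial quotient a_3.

3

433 ÷ 140 → quotient 3, remainder 13
140 ÷ 13 → quotient 10, remainder 10
13 ÷ 10 → quotient 1, remainder 3
10 ÷ 3 → quotient 3, remainder 1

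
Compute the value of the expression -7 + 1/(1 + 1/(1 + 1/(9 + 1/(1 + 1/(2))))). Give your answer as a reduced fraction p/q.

-395/61

Collapse the nested fraction from the inside out:
Start with 2.
1 + 1/(2/1) = 1 + 1/2 = 3/2
9 + 1/(3/2) = 9 + 2/3 = 29/3
1 + 1/(29/3) = 1 + 3/29 = 32/29
1 + 1/(32/29) = 1 + 29/32 = 61/32
-7 + 1/(61/32) = -7 + 32/61 = -395/61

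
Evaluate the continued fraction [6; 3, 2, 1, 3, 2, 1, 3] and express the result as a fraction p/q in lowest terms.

Compute successive convergents:
a_0 = 6: 6/1
a_1 = 3: 19/3
a_2 = 2: 44/7
a_3 = 1: 63/10
a_4 = 3: 233/37
a_5 = 2: 529/84
a_6 = 1: 762/121
a_7 = 3: 2815/447

2815/447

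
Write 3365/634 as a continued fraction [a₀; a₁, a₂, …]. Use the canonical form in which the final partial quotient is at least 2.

⌊3365/634⌋ = 5, remainder 195
⌊634/195⌋ = 3, remainder 49
⌊195/49⌋ = 3, remainder 48
⌊49/48⌋ = 1, remainder 1
⌊48/1⌋ = 48, remainder 0

[5; 3, 3, 1, 48]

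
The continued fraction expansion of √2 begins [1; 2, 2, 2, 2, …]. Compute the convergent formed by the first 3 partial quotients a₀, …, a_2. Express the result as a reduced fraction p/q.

a_0 = 1: 1/1
a_1 = 2: 3/2
a_2 = 2: 7/5

7/5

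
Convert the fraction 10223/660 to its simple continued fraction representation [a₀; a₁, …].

Apply division with remainder until the remainder is 0:
10223 = 15·660 + 323, so a_0 = 15
660 = 2·323 + 14, so a_1 = 2
323 = 23·14 + 1, so a_2 = 23
14 = 14·1 + 0, so a_3 = 14

[15; 2, 23, 14]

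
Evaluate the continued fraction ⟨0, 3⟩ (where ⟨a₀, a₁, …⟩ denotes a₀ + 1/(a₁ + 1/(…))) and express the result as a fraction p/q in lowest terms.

a_0 = 0: 0/1
a_1 = 3: 1/3

1/3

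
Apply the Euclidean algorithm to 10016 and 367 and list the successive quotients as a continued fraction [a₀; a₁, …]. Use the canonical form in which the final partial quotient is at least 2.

Apply division with remainder until the remainder is 0:
10016 = 27·367 + 107, so a_0 = 27
367 = 3·107 + 46, so a_1 = 3
107 = 2·46 + 15, so a_2 = 2
46 = 3·15 + 1, so a_3 = 3
15 = 15·1 + 0, so a_4 = 15

[27; 3, 2, 3, 15]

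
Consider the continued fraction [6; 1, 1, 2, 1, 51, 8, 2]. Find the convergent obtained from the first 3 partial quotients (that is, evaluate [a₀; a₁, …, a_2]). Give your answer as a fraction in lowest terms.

13/2

Start with 1.
1 + 1/(1/1) = 1 + 1/1 = 2/1
6 + 1/(2/1) = 6 + 1/2 = 13/2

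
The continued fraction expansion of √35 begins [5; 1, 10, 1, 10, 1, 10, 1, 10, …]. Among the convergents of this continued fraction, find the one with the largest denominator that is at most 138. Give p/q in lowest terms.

775/131

List convergents until the denominator exceeds the bound:
a_0 = 5: 5/1  (≤ bound)
a_1 = 1: 6/1  (≤ bound)
a_2 = 10: 65/11  (≤ bound)
a_3 = 1: 71/12  (≤ bound)
a_4 = 10: 775/131  (≤ bound)
a_5 = 1: 846/143  (> 138, stop)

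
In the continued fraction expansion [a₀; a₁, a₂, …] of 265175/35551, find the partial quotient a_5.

2

⌊265175/35551⌋ = 7, remainder 16318
⌊35551/16318⌋ = 2, remainder 2915
⌊16318/2915⌋ = 5, remainder 1743
⌊2915/1743⌋ = 1, remainder 1172
⌊1743/1172⌋ = 1, remainder 571
⌊1172/571⌋ = 2, remainder 30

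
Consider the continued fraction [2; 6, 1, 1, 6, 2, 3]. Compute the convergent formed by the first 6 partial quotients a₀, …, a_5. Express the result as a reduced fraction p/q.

394/183

Start with 2.
6 + 1/(2/1) = 6 + 1/2 = 13/2
1 + 1/(13/2) = 1 + 2/13 = 15/13
1 + 1/(15/13) = 1 + 13/15 = 28/15
6 + 1/(28/15) = 6 + 15/28 = 183/28
2 + 1/(183/28) = 2 + 28/183 = 394/183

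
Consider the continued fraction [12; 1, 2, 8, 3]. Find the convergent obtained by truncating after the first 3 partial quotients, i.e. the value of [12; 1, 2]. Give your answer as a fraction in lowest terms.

38/3

Build up convergents one term at a time:
a_0 = 12: 12/1
a_1 = 1: 13/1
a_2 = 2: 38/3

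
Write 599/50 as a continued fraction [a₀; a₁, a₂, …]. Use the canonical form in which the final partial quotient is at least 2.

599 ÷ 50 → quotient 11, remainder 49
50 ÷ 49 → quotient 1, remainder 1
49 ÷ 1 → quotient 49, remainder 0

[11; 1, 49]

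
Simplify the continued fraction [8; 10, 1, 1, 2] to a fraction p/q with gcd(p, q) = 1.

a_0 = 8: 8/1
a_1 = 10: 81/10
a_2 = 1: 89/11
a_3 = 1: 170/21
a_4 = 2: 429/53

429/53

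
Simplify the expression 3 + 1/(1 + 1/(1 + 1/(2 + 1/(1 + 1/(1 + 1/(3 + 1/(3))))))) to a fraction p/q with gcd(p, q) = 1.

a_0 = 3: 3/1
a_1 = 1: 4/1
a_2 = 1: 7/2
a_3 = 2: 18/5
a_4 = 1: 25/7
a_5 = 1: 43/12
a_6 = 3: 154/43
a_7 = 3: 505/141

505/141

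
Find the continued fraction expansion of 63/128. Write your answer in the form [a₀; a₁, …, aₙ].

[0; 2, 31, 2]

Apply division with remainder until the remainder is 0:
⌊63/128⌋ = 0, remainder 63
⌊128/63⌋ = 2, remainder 2
⌊63/2⌋ = 31, remainder 1
⌊2/1⌋ = 2, remainder 0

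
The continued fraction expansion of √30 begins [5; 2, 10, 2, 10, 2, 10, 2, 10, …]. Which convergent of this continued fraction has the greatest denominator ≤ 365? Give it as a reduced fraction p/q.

a_0 = 5: 5/1  (≤ bound)
a_1 = 2: 11/2  (≤ bound)
a_2 = 10: 115/21  (≤ bound)
a_3 = 2: 241/44  (≤ bound)
a_4 = 10: 2525/461  (> 365, stop)

241/44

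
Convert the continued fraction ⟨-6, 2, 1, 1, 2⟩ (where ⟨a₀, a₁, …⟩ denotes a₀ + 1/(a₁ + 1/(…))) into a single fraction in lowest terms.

Start with 2.
1 + 1/(2/1) = 1 + 1/2 = 3/2
1 + 1/(3/2) = 1 + 2/3 = 5/3
2 + 1/(5/3) = 2 + 3/5 = 13/5
-6 + 1/(13/5) = -6 + 5/13 = -73/13

-73/13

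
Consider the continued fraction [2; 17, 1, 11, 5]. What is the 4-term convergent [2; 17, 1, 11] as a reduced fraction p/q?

442/215

Start with 11.
1 + 1/(11/1) = 1 + 1/11 = 12/11
17 + 1/(12/11) = 17 + 11/12 = 215/12
2 + 1/(215/12) = 2 + 12/215 = 442/215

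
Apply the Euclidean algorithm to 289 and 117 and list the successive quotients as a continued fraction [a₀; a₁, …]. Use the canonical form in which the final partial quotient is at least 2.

[2; 2, 7, 1, 6]

⌊289/117⌋ = 2, remainder 55
⌊117/55⌋ = 2, remainder 7
⌊55/7⌋ = 7, remainder 6
⌊7/6⌋ = 1, remainder 1
⌊6/1⌋ = 6, remainder 0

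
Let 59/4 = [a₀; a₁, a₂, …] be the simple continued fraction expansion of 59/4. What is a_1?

Apply division with remainder until the remainder is 0:
⌊59/4⌋ = 14, remainder 3
⌊4/3⌋ = 1, remainder 1

1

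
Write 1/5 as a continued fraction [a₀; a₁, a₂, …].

[0; 5]

1 = 0·5 + 1, so a_0 = 0
5 = 5·1 + 0, so a_1 = 5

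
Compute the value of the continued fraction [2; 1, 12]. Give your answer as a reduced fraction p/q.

Start with 12.
1 + 1/(12/1) = 1 + 1/12 = 13/12
2 + 1/(13/12) = 2 + 12/13 = 38/13

38/13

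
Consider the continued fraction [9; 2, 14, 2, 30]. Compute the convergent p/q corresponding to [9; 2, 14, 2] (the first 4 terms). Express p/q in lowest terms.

569/60

Collapse the nested fraction from the inside out:
Start with 2.
14 + 1/(2/1) = 14 + 1/2 = 29/2
2 + 1/(29/2) = 2 + 2/29 = 60/29
9 + 1/(60/29) = 9 + 29/60 = 569/60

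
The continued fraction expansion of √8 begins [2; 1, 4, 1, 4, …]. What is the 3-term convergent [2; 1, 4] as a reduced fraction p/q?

Build up convergents one term at a time:
a_0 = 2: 2/1
a_1 = 1: 3/1
a_2 = 4: 14/5

14/5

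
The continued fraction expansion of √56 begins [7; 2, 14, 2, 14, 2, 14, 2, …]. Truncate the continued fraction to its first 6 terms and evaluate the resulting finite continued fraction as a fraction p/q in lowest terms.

13455/1798

Start with 2.
14 + 1/(2/1) = 14 + 1/2 = 29/2
2 + 1/(29/2) = 2 + 2/29 = 60/29
14 + 1/(60/29) = 14 + 29/60 = 869/60
2 + 1/(869/60) = 2 + 60/869 = 1798/869
7 + 1/(1798/869) = 7 + 869/1798 = 13455/1798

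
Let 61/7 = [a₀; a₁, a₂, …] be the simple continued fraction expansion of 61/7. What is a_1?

61 = 8·7 + 5, so a_0 = 8
7 = 1·5 + 2, so a_1 = 1

1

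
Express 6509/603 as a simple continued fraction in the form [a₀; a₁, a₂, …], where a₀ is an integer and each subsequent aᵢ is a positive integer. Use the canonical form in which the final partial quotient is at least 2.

[10; 1, 3, 1, 6, 3, 2, 2]

6509 ÷ 603 → quotient 10, remainder 479
603 ÷ 479 → quotient 1, remainder 124
479 ÷ 124 → quotient 3, remainder 107
124 ÷ 107 → quotient 1, remainder 17
107 ÷ 17 → quotient 6, remainder 5
17 ÷ 5 → quotient 3, remainder 2
5 ÷ 2 → quotient 2, remainder 1
2 ÷ 1 → quotient 2, remainder 0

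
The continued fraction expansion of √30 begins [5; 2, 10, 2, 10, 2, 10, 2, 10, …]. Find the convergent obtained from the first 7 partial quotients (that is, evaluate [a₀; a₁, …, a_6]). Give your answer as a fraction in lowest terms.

55435/10121

Use the convergent recurrence hₖ = aₖ·hₖ₋₁ + hₖ₋₂ (and likewise for the denominators kₖ):
a_0 = 5: 5/1
a_1 = 2: 11/2
a_2 = 10: 115/21
a_3 = 2: 241/44
a_4 = 10: 2525/461
a_5 = 2: 5291/966
a_6 = 10: 55435/10121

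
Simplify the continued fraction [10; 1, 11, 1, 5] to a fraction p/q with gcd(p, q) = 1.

841/77

Start with 5.
1 + 1/(5/1) = 1 + 1/5 = 6/5
11 + 1/(6/5) = 11 + 5/6 = 71/6
1 + 1/(71/6) = 1 + 6/71 = 77/71
10 + 1/(77/71) = 10 + 71/77 = 841/77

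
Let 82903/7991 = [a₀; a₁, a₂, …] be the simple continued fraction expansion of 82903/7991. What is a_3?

2

Apply division with remainder until the remainder is 0:
⌊82903/7991⌋ = 10, remainder 2993
⌊7991/2993⌋ = 2, remainder 2005
⌊2993/2005⌋ = 1, remainder 988
⌊2005/988⌋ = 2, remainder 29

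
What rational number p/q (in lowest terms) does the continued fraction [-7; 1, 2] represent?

-19/3

Collapse the nested fraction from the inside out:
Start with 2.
1 + 1/(2/1) = 1 + 1/2 = 3/2
-7 + 1/(3/2) = -7 + 2/3 = -19/3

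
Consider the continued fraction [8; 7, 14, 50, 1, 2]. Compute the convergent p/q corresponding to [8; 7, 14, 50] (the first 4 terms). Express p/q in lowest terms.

40357/4957

Start with 50.
14 + 1/(50/1) = 14 + 1/50 = 701/50
7 + 1/(701/50) = 7 + 50/701 = 4957/701
8 + 1/(4957/701) = 8 + 701/4957 = 40357/4957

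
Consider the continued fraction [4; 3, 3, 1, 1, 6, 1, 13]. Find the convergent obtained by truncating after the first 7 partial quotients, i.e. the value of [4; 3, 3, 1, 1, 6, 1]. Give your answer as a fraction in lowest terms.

749/174

Compute successive convergents:
a_0 = 4: 4/1
a_1 = 3: 13/3
a_2 = 3: 43/10
a_3 = 1: 56/13
a_4 = 1: 99/23
a_5 = 6: 650/151
a_6 = 1: 749/174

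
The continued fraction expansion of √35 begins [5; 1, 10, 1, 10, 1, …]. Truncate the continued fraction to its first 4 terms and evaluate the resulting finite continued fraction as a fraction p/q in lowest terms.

a_0 = 5: 5/1
a_1 = 1: 6/1
a_2 = 10: 65/11
a_3 = 1: 71/12

71/12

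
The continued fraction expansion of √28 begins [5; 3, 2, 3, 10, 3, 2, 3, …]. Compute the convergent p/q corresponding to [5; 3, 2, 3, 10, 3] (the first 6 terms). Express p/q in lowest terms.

Compute successive convergents:
a_0 = 5: 5/1
a_1 = 3: 16/3
a_2 = 2: 37/7
a_3 = 3: 127/24
a_4 = 10: 1307/247
a_5 = 3: 4048/765

4048/765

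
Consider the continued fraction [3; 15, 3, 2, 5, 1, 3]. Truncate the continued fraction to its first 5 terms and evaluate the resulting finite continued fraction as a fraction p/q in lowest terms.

1781/581

Start with 5.
2 + 1/(5/1) = 2 + 1/5 = 11/5
3 + 1/(11/5) = 3 + 5/11 = 38/11
15 + 1/(38/11) = 15 + 11/38 = 581/38
3 + 1/(581/38) = 3 + 38/581 = 1781/581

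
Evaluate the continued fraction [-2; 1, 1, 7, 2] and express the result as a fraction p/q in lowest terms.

Start with 2.
7 + 1/(2/1) = 7 + 1/2 = 15/2
1 + 1/(15/2) = 1 + 2/15 = 17/15
1 + 1/(17/15) = 1 + 15/17 = 32/17
-2 + 1/(32/17) = -2 + 17/32 = -47/32

-47/32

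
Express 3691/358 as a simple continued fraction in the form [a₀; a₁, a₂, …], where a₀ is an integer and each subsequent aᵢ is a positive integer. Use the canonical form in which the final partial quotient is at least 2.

[10; 3, 4, 2, 3, 1, 2]

3691 ÷ 358 → quotient 10, remainder 111
358 ÷ 111 → quotient 3, remainder 25
111 ÷ 25 → quotient 4, remainder 11
25 ÷ 11 → quotient 2, remainder 3
11 ÷ 3 → quotient 3, remainder 2
3 ÷ 2 → quotient 1, remainder 1
2 ÷ 1 → quotient 2, remainder 0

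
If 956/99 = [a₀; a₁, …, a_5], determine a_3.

956 ÷ 99 → quotient 9, remainder 65
99 ÷ 65 → quotient 1, remainder 34
65 ÷ 34 → quotient 1, remainder 31
34 ÷ 31 → quotient 1, remainder 3

1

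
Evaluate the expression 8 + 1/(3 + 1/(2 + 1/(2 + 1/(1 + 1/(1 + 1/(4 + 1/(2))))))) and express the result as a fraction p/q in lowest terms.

3458/417

a_0 = 8: 8/1
a_1 = 3: 25/3
a_2 = 2: 58/7
a_3 = 2: 141/17
a_4 = 1: 199/24
a_5 = 1: 340/41
a_6 = 4: 1559/188
a_7 = 2: 3458/417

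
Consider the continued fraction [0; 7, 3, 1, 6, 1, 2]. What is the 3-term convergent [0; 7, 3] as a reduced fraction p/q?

Work from the innermost term outward:
Start with 3.
7 + 1/(3/1) = 7 + 1/3 = 22/3
0 + 1/(22/3) = 0 + 3/22 = 3/22

3/22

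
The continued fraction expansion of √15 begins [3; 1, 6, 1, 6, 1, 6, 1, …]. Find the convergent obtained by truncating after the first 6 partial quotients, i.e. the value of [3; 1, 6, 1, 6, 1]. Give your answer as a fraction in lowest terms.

a_0 = 3: 3/1
a_1 = 1: 4/1
a_2 = 6: 27/7
a_3 = 1: 31/8
a_4 = 6: 213/55
a_5 = 1: 244/63

244/63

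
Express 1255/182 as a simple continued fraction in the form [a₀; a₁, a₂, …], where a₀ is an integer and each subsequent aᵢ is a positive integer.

[6; 1, 8, 1, 1, 2, 1, 2]

Apply division with remainder until the remainder is 0:
1255 = 6·182 + 163, so a_0 = 6
182 = 1·163 + 19, so a_1 = 1
163 = 8·19 + 11, so a_2 = 8
19 = 1·11 + 8, so a_3 = 1
11 = 1·8 + 3, so a_4 = 1
8 = 2·3 + 2, so a_5 = 2
3 = 1·2 + 1, so a_6 = 1
2 = 2·1 + 0, so a_7 = 2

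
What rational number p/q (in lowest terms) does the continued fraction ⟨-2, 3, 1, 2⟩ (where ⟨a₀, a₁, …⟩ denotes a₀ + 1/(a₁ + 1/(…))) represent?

-19/11

a_0 = -2: -2/1
a_1 = 3: -5/3
a_2 = 1: -7/4
a_3 = 2: -19/11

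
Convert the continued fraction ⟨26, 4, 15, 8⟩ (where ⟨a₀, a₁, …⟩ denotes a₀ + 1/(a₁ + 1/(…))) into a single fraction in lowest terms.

12913/492

Start with 8.
15 + 1/(8/1) = 15 + 1/8 = 121/8
4 + 1/(121/8) = 4 + 8/121 = 492/121
26 + 1/(492/121) = 26 + 121/492 = 12913/492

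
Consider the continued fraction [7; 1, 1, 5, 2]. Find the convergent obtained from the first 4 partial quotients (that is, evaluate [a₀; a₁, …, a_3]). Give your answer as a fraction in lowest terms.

a_0 = 7: 7/1
a_1 = 1: 8/1
a_2 = 1: 15/2
a_3 = 5: 83/11

83/11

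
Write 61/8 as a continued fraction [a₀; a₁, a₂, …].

Apply division with remainder until the remainder is 0:
61 ÷ 8 → quotient 7, remainder 5
8 ÷ 5 → quotient 1, remainder 3
5 ÷ 3 → quotient 1, remainder 2
3 ÷ 2 → quotient 1, remainder 1
2 ÷ 1 → quotient 2, remainder 0

[7; 1, 1, 1, 2]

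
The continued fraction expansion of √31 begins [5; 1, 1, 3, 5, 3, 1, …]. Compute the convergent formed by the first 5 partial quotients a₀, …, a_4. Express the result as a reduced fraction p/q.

a_0 = 5: 5/1
a_1 = 1: 6/1
a_2 = 1: 11/2
a_3 = 3: 39/7
a_4 = 5: 206/37

206/37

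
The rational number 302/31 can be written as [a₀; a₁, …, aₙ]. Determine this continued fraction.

302 = 9·31 + 23, so a_0 = 9
31 = 1·23 + 8, so a_1 = 1
23 = 2·8 + 7, so a_2 = 2
8 = 1·7 + 1, so a_3 = 1
7 = 7·1 + 0, so a_4 = 7

[9; 1, 2, 1, 7]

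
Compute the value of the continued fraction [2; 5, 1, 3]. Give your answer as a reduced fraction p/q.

Build up convergents one term at a time:
a_0 = 2: 2/1
a_1 = 5: 11/5
a_2 = 1: 13/6
a_3 = 3: 50/23

50/23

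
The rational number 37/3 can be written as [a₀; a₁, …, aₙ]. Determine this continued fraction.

⌊37/3⌋ = 12, remainder 1
⌊3/1⌋ = 3, remainder 0

[12; 3]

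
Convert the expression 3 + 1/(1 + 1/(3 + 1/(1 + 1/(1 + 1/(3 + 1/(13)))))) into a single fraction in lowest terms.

Start with 13.
3 + 1/(13/1) = 3 + 1/13 = 40/13
1 + 1/(40/13) = 1 + 13/40 = 53/40
1 + 1/(53/40) = 1 + 40/53 = 93/53
3 + 1/(93/53) = 3 + 53/93 = 332/93
1 + 1/(332/93) = 1 + 93/332 = 425/332
3 + 1/(425/332) = 3 + 332/425 = 1607/425

1607/425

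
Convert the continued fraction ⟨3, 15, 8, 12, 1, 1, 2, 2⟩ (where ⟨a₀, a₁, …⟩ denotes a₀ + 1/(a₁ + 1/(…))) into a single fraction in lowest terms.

56573/18451

Build up convergents one term at a time:
a_0 = 3: 3/1
a_1 = 15: 46/15
a_2 = 8: 371/121
a_3 = 12: 4498/1467
a_4 = 1: 4869/1588
a_5 = 1: 9367/3055
a_6 = 2: 23603/7698
a_7 = 2: 56573/18451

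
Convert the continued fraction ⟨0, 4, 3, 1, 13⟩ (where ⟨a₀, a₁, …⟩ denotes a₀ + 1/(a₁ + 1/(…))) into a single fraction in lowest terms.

Build up convergents one term at a time:
a_0 = 0: 0/1
a_1 = 4: 1/4
a_2 = 3: 3/13
a_3 = 1: 4/17
a_4 = 13: 55/234

55/234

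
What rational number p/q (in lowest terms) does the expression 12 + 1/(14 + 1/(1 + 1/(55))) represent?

10124/839

Collapse the nested fraction from the inside out:
Start with 55.
1 + 1/(55/1) = 1 + 1/55 = 56/55
14 + 1/(56/55) = 14 + 55/56 = 839/56
12 + 1/(839/56) = 12 + 56/839 = 10124/839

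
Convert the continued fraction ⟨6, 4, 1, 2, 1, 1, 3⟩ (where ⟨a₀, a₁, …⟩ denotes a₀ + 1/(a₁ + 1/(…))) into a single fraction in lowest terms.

733/118

Start with 3.
1 + 1/(3/1) = 1 + 1/3 = 4/3
1 + 1/(4/3) = 1 + 3/4 = 7/4
2 + 1/(7/4) = 2 + 4/7 = 18/7
1 + 1/(18/7) = 1 + 7/18 = 25/18
4 + 1/(25/18) = 4 + 18/25 = 118/25
6 + 1/(118/25) = 6 + 25/118 = 733/118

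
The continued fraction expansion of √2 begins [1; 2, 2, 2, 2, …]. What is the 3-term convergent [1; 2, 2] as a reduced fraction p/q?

a_0 = 1: 1/1
a_1 = 2: 3/2
a_2 = 2: 7/5

7/5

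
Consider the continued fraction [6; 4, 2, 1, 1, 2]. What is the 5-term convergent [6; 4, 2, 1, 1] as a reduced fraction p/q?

Start with 1.
1 + 1/(1/1) = 1 + 1/1 = 2/1
2 + 1/(2/1) = 2 + 1/2 = 5/2
4 + 1/(5/2) = 4 + 2/5 = 22/5
6 + 1/(22/5) = 6 + 5/22 = 137/22

137/22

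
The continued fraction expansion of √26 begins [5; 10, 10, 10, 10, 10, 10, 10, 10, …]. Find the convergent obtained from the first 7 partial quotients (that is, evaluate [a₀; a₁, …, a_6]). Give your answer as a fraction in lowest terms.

5357035/1050601

Compute successive convergents:
a_0 = 5: 5/1
a_1 = 10: 51/10
a_2 = 10: 515/101
a_3 = 10: 5201/1020
a_4 = 10: 52525/10301
a_5 = 10: 530451/104030
a_6 = 10: 5357035/1050601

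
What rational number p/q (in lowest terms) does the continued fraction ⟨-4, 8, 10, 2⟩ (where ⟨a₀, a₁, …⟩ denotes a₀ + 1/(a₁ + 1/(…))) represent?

-659/170

Start with 2.
10 + 1/(2/1) = 10 + 1/2 = 21/2
8 + 1/(21/2) = 8 + 2/21 = 170/21
-4 + 1/(170/21) = -4 + 21/170 = -659/170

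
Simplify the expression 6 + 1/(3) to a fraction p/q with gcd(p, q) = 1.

19/3

Work from the innermost term outward:
Start with 3.
6 + 1/(3/1) = 6 + 1/3 = 19/3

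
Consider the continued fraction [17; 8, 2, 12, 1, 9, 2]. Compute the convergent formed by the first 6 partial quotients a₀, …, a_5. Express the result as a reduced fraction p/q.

38909/2273

a_0 = 17: 17/1
a_1 = 8: 137/8
a_2 = 2: 291/17
a_3 = 12: 3629/212
a_4 = 1: 3920/229
a_5 = 9: 38909/2273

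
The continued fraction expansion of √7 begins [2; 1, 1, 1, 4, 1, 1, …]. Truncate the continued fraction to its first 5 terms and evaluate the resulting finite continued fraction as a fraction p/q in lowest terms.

37/14

Starting at the tail and folding back:
Start with 4.
1 + 1/(4/1) = 1 + 1/4 = 5/4
1 + 1/(5/4) = 1 + 4/5 = 9/5
1 + 1/(9/5) = 1 + 5/9 = 14/9
2 + 1/(14/9) = 2 + 9/14 = 37/14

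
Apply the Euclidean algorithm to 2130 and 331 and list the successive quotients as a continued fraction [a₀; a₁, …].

[6; 2, 3, 2, 1, 6, 2]

Apply division with remainder until the remainder is 0:
2130 ÷ 331 → quotient 6, remainder 144
331 ÷ 144 → quotient 2, remainder 43
144 ÷ 43 → quotient 3, remainder 15
43 ÷ 15 → quotient 2, remainder 13
15 ÷ 13 → quotient 1, remainder 2
13 ÷ 2 → quotient 6, remainder 1
2 ÷ 1 → quotient 2, remainder 0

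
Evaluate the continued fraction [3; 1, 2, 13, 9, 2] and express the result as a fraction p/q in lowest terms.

2815/766

Starting at the tail and folding back:
Start with 2.
9 + 1/(2/1) = 9 + 1/2 = 19/2
13 + 1/(19/2) = 13 + 2/19 = 249/19
2 + 1/(249/19) = 2 + 19/249 = 517/249
1 + 1/(517/249) = 1 + 249/517 = 766/517
3 + 1/(766/517) = 3 + 517/766 = 2815/766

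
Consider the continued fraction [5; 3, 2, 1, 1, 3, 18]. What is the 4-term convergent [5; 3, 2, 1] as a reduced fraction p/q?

Collapse the nested fraction from the inside out:
Start with 1.
2 + 1/(1/1) = 2 + 1/1 = 3/1
3 + 1/(3/1) = 3 + 1/3 = 10/3
5 + 1/(10/3) = 5 + 3/10 = 53/10

53/10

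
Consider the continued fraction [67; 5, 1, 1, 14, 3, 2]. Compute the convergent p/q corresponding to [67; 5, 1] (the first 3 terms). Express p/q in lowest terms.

403/6

a_0 = 67: 67/1
a_1 = 5: 336/5
a_2 = 1: 403/6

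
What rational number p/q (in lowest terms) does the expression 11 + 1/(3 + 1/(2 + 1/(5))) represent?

429/38

Work from the innermost term outward:
Start with 5.
2 + 1/(5/1) = 2 + 1/5 = 11/5
3 + 1/(11/5) = 3 + 5/11 = 38/11
11 + 1/(38/11) = 11 + 11/38 = 429/38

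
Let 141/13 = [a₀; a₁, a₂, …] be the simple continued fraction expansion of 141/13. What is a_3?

⌊141/13⌋ = 10, remainder 11
⌊13/11⌋ = 1, remainder 2
⌊11/2⌋ = 5, remainder 1
⌊2/1⌋ = 2, remainder 0

2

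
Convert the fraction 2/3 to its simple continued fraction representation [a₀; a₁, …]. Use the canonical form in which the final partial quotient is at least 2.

[0; 1, 2]

Run the Euclidean algorithm, recording each quotient:
2 ÷ 3 → quotient 0, remainder 2
3 ÷ 2 → quotient 1, remainder 1
2 ÷ 1 → quotient 2, remainder 0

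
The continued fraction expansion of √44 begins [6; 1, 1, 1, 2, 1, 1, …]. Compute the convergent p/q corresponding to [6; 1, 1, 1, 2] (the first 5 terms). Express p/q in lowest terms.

53/8

Work from the innermost term outward:
Start with 2.
1 + 1/(2/1) = 1 + 1/2 = 3/2
1 + 1/(3/2) = 1 + 2/3 = 5/3
1 + 1/(5/3) = 1 + 3/5 = 8/5
6 + 1/(8/5) = 6 + 5/8 = 53/8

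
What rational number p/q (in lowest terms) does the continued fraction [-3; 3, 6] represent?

-51/19

Starting at the tail and folding back:
Start with 6.
3 + 1/(6/1) = 3 + 1/6 = 19/6
-3 + 1/(19/6) = -3 + 6/19 = -51/19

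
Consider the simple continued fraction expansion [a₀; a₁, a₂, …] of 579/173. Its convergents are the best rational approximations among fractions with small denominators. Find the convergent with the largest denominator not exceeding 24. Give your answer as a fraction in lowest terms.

77/23

a_0 = 3: 3/1  (≤ bound)
a_1 = 2: 7/2  (≤ bound)
a_2 = 1: 10/3  (≤ bound)
a_3 = 7: 77/23  (≤ bound)
a_4 = 1: 87/26  (> 24, stop)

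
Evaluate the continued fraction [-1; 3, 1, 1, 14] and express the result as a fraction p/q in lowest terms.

-73/102

Starting at the tail and folding back:
Start with 14.
1 + 1/(14/1) = 1 + 1/14 = 15/14
1 + 1/(15/14) = 1 + 14/15 = 29/15
3 + 1/(29/15) = 3 + 15/29 = 102/29
-1 + 1/(102/29) = -1 + 29/102 = -73/102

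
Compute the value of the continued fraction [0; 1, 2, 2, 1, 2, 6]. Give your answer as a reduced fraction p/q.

121/172

Compute successive convergents:
a_0 = 0: 0/1
a_1 = 1: 1/1
a_2 = 2: 2/3
a_3 = 2: 5/7
a_4 = 1: 7/10
a_5 = 2: 19/27
a_6 = 6: 121/172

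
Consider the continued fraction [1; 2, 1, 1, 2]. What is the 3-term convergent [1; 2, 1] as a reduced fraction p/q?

4/3

Use the convergent recurrence hₖ = aₖ·hₖ₋₁ + hₖ₋₂ (and likewise for the denominators kₖ):
a_0 = 1: 1/1
a_1 = 2: 3/2
a_2 = 1: 4/3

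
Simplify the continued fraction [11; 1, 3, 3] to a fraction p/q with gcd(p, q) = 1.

Start with 3.
3 + 1/(3/1) = 3 + 1/3 = 10/3
1 + 1/(10/3) = 1 + 3/10 = 13/10
11 + 1/(13/10) = 11 + 10/13 = 153/13

153/13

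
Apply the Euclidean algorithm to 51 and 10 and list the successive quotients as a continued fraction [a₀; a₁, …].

Repeatedly divide and take the remainder:
51 = 5·10 + 1, so a_0 = 5
10 = 10·1 + 0, so a_1 = 10

[5; 10]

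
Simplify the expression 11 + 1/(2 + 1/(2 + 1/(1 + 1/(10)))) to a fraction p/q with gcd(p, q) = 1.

857/75

Build up convergents one term at a time:
a_0 = 11: 11/1
a_1 = 2: 23/2
a_2 = 2: 57/5
a_3 = 1: 80/7
a_4 = 10: 857/75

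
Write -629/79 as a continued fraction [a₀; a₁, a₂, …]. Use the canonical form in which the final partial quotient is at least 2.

[-8; 26, 3]

-629 = -8·79 + 3, so a_0 = -8
79 = 26·3 + 1, so a_1 = 26
3 = 3·1 + 0, so a_2 = 3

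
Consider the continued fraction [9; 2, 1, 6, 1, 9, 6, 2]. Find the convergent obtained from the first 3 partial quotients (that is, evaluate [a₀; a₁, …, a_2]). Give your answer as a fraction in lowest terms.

Use the convergent recurrence hₖ = aₖ·hₖ₋₁ + hₖ₋₂ (and likewise for the denominators kₖ):
a_0 = 9: 9/1
a_1 = 2: 19/2
a_2 = 1: 28/3

28/3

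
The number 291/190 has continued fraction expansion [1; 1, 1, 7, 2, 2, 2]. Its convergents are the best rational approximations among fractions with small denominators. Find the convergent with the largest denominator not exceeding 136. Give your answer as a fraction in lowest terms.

121/79

List convergents until the denominator exceeds the bound:
a_0 = 1: 1/1  (≤ bound)
a_1 = 1: 2/1  (≤ bound)
a_2 = 1: 3/2  (≤ bound)
a_3 = 7: 23/15  (≤ bound)
a_4 = 2: 49/32  (≤ bound)
a_5 = 2: 121/79  (≤ bound)
a_6 = 2: 291/190  (> 136, stop)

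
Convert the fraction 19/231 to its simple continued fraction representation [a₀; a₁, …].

19 ÷ 231 → quotient 0, remainder 19
231 ÷ 19 → quotient 12, remainder 3
19 ÷ 3 → quotient 6, remainder 1
3 ÷ 1 → quotient 3, remainder 0

[0; 12, 6, 3]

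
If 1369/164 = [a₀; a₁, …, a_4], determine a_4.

Repeatedly divide and take the remainder:
1369 = 8·164 + 57, so a_0 = 8
164 = 2·57 + 50, so a_1 = 2
57 = 1·50 + 7, so a_2 = 1
50 = 7·7 + 1, so a_3 = 7
7 = 7·1 + 0, so a_4 = 7

7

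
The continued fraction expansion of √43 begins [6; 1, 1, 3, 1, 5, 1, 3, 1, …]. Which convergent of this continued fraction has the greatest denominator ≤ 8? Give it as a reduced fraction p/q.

46/7

a_0 = 6: 6/1  (≤ bound)
a_1 = 1: 7/1  (≤ bound)
a_2 = 1: 13/2  (≤ bound)
a_3 = 3: 46/7  (≤ bound)
a_4 = 1: 59/9  (> 8, stop)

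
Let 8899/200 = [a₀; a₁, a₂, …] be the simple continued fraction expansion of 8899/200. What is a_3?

2

8899 = 44·200 + 99, so a_0 = 44
200 = 2·99 + 2, so a_1 = 2
99 = 49·2 + 1, so a_2 = 49
2 = 2·1 + 0, so a_3 = 2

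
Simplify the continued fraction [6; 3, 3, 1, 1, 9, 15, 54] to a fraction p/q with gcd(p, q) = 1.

Build up convergents one term at a time:
a_0 = 6: 6/1
a_1 = 3: 19/3
a_2 = 3: 63/10
a_3 = 1: 82/13
a_4 = 1: 145/23
a_5 = 9: 1387/220
a_6 = 15: 20950/3323
a_7 = 54: 1132687/179662

1132687/179662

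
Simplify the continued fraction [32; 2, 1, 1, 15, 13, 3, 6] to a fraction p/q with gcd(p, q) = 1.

642409/19829

a_0 = 32: 32/1
a_1 = 2: 65/2
a_2 = 1: 97/3
a_3 = 1: 162/5
a_4 = 15: 2527/78
a_5 = 13: 33013/1019
a_6 = 3: 101566/3135
a_7 = 6: 642409/19829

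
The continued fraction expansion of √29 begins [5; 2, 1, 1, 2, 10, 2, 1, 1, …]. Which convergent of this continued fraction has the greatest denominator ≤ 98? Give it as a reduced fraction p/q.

a_0 = 5: 5/1  (≤ bound)
a_1 = 2: 11/2  (≤ bound)
a_2 = 1: 16/3  (≤ bound)
a_3 = 1: 27/5  (≤ bound)
a_4 = 2: 70/13  (≤ bound)
a_5 = 10: 727/135  (> 98, stop)

70/13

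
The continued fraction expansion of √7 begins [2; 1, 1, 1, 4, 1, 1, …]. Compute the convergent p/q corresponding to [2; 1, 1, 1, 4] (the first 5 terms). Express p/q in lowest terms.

a_0 = 2: 2/1
a_1 = 1: 3/1
a_2 = 1: 5/2
a_3 = 1: 8/3
a_4 = 4: 37/14

37/14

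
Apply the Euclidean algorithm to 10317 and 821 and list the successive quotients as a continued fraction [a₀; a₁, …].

10317 = 12·821 + 465, so a_0 = 12
821 = 1·465 + 356, so a_1 = 1
465 = 1·356 + 109, so a_2 = 1
356 = 3·109 + 29, so a_3 = 3
109 = 3·29 + 22, so a_4 = 3
29 = 1·22 + 7, so a_5 = 1
22 = 3·7 + 1, so a_6 = 3
7 = 7·1 + 0, so a_7 = 7

[12; 1, 1, 3, 3, 1, 3, 7]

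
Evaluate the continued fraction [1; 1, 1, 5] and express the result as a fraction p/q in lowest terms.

a_0 = 1: 1/1
a_1 = 1: 2/1
a_2 = 1: 3/2
a_3 = 5: 17/11

17/11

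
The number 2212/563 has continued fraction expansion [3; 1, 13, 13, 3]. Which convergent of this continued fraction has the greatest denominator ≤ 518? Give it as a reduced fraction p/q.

a_0 = 3: 3/1  (≤ bound)
a_1 = 1: 4/1  (≤ bound)
a_2 = 13: 55/14  (≤ bound)
a_3 = 13: 719/183  (≤ bound)
a_4 = 3: 2212/563  (> 518, stop)

719/183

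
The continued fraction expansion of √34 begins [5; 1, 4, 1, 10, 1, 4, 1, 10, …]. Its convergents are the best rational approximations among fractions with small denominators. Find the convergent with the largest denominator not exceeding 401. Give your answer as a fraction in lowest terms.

2035/349

a_0 = 5: 5/1  (≤ bound)
a_1 = 1: 6/1  (≤ bound)
a_2 = 4: 29/5  (≤ bound)
a_3 = 1: 35/6  (≤ bound)
a_4 = 10: 379/65  (≤ bound)
a_5 = 1: 414/71  (≤ bound)
a_6 = 4: 2035/349  (≤ bound)
a_7 = 1: 2449/420  (> 401, stop)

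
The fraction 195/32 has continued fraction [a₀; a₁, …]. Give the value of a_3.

Run the Euclidean algorithm, recording each quotient:
195 = 6·32 + 3, so a_0 = 6
32 = 10·3 + 2, so a_1 = 10
3 = 1·2 + 1, so a_2 = 1
2 = 2·1 + 0, so a_3 = 2

2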